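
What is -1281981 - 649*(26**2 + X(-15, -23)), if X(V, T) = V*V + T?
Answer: -1851803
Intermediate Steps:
X(V, T) = T + V**2 (X(V, T) = V**2 + T = T + V**2)
-1281981 - 649*(26**2 + X(-15, -23)) = -1281981 - 649*(26**2 + (-23 + (-15)**2)) = -1281981 - 649*(676 + (-23 + 225)) = -1281981 - 649*(676 + 202) = -1281981 - 649*878 = -1281981 - 569822 = -1851803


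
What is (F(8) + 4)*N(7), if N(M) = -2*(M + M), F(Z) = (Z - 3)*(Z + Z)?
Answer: -2352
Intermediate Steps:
F(Z) = 2*Z*(-3 + Z) (F(Z) = (-3 + Z)*(2*Z) = 2*Z*(-3 + Z))
N(M) = -4*M
(F(8) + 4)*N(7) = (2*8*(-3 + 8) + 4)*(-4*7) = (2*8*5 + 4)*(-28) = (80 + 4)*(-28) = 84*(-28) = -2352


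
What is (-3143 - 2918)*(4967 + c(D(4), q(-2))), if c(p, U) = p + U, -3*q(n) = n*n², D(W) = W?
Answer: -90436181/3 ≈ -3.0145e+7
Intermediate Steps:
q(n) = -n³/3 (q(n) = -n*n²/3 = -n³/3)
c(p, U) = U + p
(-3143 - 2918)*(4967 + c(D(4), q(-2))) = (-3143 - 2918)*(4967 + (-⅓*(-2)³ + 4)) = -6061*(4967 + (-⅓*(-8) + 4)) = -6061*(4967 + (8/3 + 4)) = -6061*(4967 + 20/3) = -6061*14921/3 = -90436181/3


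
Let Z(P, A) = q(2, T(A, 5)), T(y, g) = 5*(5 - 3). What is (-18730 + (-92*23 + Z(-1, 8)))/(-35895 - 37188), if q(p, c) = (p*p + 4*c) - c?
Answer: 20812/73083 ≈ 0.28477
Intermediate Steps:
T(y, g) = 10 (T(y, g) = 5*2 = 10)
q(p, c) = p**2 + 3*c (q(p, c) = (p**2 + 4*c) - c = p**2 + 3*c)
Z(P, A) = 34 (Z(P, A) = 2**2 + 3*10 = 4 + 30 = 34)
(-18730 + (-92*23 + Z(-1, 8)))/(-35895 - 37188) = (-18730 + (-92*23 + 34))/(-35895 - 37188) = (-18730 + (-2116 + 34))/(-73083) = (-18730 - 2082)*(-1/73083) = -20812*(-1/73083) = 20812/73083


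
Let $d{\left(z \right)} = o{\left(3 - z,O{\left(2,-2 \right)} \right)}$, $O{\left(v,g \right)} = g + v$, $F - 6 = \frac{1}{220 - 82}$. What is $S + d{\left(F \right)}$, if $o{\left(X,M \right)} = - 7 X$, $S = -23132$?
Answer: $- \frac{3189311}{138} \approx -23111.0$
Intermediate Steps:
$F = \frac{829}{138}$ ($F = 6 + \frac{1}{220 - 82} = 6 + \frac{1}{138} = \frac{829}{138} \approx 6.0072$)
$d{\left(z \right)} = -21 + 7 z$ ($d{\left(z \right)} = - 7 \left(3 - z\right) = -21 + 7 z$)
$S + d{\left(F \right)} = -23132 + \left(-21 + 7 \cdot \frac{829}{138}\right) = -23132 + \left(-21 + \frac{5803}{138}\right) = -23132 + \frac{2905}{138} = - \frac{3189311}{138}$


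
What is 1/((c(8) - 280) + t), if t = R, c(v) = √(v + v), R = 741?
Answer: 1/465 ≈ 0.0021505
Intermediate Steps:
c(v) = √2*√v (c(v) = √(2*v) = √2*√v)
t = 741
1/((c(8) - 280) + t) = 1/((√2*√8 - 280) + 741) = 1/((√2*(2*√2) - 280) + 741) = 1/((4 - 280) + 741) = 1/(-276 + 741) = 1/465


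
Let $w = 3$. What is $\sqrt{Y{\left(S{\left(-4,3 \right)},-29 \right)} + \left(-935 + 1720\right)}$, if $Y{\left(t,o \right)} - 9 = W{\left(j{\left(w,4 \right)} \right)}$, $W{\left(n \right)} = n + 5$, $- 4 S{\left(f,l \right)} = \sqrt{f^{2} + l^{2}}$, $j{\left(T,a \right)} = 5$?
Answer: $2 \sqrt{201} \approx 28.355$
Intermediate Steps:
$S{\left(f,l \right)} = - \frac{\sqrt{f^{2} + l^{2}}}{4}$
$W{\left(n \right)} = 5 + n$
$Y{\left(t,o \right)} = 19$ ($Y{\left(t,o \right)} = 9 + \left(5 + 5\right) = 9 + 10 = 19$)
$\sqrt{Y{\left(S{\left(-4,3 \right)},-29 \right)} + \left(-935 + 1720\right)} = \sqrt{19 + \left(-935 + 1720\right)} = \sqrt{19 + 785} = \sqrt{804} = 2 \sqrt{201}$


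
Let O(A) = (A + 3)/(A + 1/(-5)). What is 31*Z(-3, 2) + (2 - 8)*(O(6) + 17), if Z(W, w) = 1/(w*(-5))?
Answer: -33179/290 ≈ -114.41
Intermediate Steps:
O(A) = (3 + A)/(-⅕ + A) (O(A) = (3 + A)/(A - ⅕) = (3 + A)/(-⅕ + A))
Z(W, w) = -1/(5*w) (Z(W, w) = -⅕/w = -1/(5*w))
31*Z(-3, 2) + (2 - 8)*(O(6) + 17) = 31*(-⅕/2) + (2 - 8)*(5*(3 + 6)/(-1 + 5*6) + 17) = 31*(-⅕*½) - 6*(5*9/(-1 + 30) + 17) = 31*(-⅒) - 6*(5*9/29 + 17) = -31/10 - 6*(5*(1/29)*9 + 17) = -31/10 - 6*(45/29 + 17) = -31/10 - 6*538/29 = -31/10 - 3228/29 = -33179/290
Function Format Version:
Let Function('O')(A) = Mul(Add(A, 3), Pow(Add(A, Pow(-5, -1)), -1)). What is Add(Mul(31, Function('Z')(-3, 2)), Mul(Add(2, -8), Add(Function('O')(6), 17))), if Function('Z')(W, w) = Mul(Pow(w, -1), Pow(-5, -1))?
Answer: Rational(-33179, 290) ≈ -114.41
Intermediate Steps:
Function('O')(A) = Mul(Pow(Add(Rational(-1, 5), A), -1), Add(3, A)) (Function('O')(A) = Mul(Add(3, A), Pow(Add(A, Rational(-1, 5)), -1)) = Mul(Add(3, A), Pow(Add(Rational(-1, 5), A), -1)) = Mul(Pow(Add(Rational(-1, 5), A), -1), Add(3, A)))
Function('Z')(W, w) = Mul(Rational(-1, 5), Pow(w, -1)) (Function('Z')(W, w) = Mul(Pow(w, -1), Rational(-1, 5)) = Mul(Rational(-1, 5), Pow(w, -1)))
Add(Mul(31, Function('Z')(-3, 2)), Mul(Add(2, -8), Add(Function('O')(6), 17))) = Add(Mul(31, Mul(Rational(-1, 5), Pow(2, -1))), Mul(Add(2, -8), Add(Mul(5, Pow(Add(-1, Mul(5, 6)), -1), Add(3, 6)), 17))) = Add(Mul(31, Mul(Rational(-1, 5), Rational(1, 2))), Mul(-6, Add(Mul(5, Pow(Add(-1, 30), -1), 9), 17))) = Add(Mul(31, Rational(-1, 10)), Mul(-6, Add(Mul(5, Pow(29, -1), 9), 17))) = Add(Rational(-31, 10), Mul(-6, Add(Mul(5, Rational(1, 29), 9), 17))) = Add(Rational(-31, 10), Mul(-6, Add(Rational(45, 29), 17))) = Add(Rational(-31, 10), Mul(-6, Rational(538, 29))) = Add(Rational(-31, 10), Rational(-3228, 29)) = Rational(-33179, 290)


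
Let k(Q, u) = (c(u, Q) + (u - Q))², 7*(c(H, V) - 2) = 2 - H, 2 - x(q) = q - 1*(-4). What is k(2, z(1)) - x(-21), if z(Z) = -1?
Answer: -915/49 ≈ -18.673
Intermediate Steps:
x(q) = -2 - q (x(q) = 2 - (q - 1*(-4)) = 2 - (q + 4) = 2 - (4 + q) = 2 + (-4 - q) = -2 - q)
c(H, V) = 16/7 - H/7 (c(H, V) = 2 + (2 - H)/7 = 2 + (2/7 - H/7) = 16/7 - H/7)
k(Q, u) = (16/7 - Q + 6*u/7)² (k(Q, u) = ((16/7 - u/7) + (u - Q))² = (16/7 - Q + 6*u/7)²)
k(2, z(1)) - x(-21) = (16 - 7*2 + 6*(-1))²/49 - (-2 - 1*(-21)) = (16 - 14 - 6)²/49 - (-2 + 21) = (1/49)*(-4)² - 1*19 = (1/49)*16 - 19 = 16/49 - 19 = -915/49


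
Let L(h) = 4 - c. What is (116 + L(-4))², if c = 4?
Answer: 13456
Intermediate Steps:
L(h) = 0 (L(h) = 4 - 1*4 = 4 - 4 = 0)
(116 + L(-4))² = (116 + 0)² = 116² = 13456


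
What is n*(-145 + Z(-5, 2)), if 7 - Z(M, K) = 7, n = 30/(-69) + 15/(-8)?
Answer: 61625/184 ≈ 334.92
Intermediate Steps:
n = -425/184 (n = 30*(-1/69) + 15*(-1/8) = -10/23 - 15/8 = -425/184 ≈ -2.3098)
Z(M, K) = 0 (Z(M, K) = 7 - 1*7 = 7 - 7 = 0)
n*(-145 + Z(-5, 2)) = -425*(-145 + 0)/184 = -425/184*(-145) = 61625/184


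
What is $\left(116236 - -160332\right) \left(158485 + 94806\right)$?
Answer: $70052185288$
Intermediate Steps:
$\left(116236 - -160332\right) \left(158485 + 94806\right) = \left(116236 + 160332\right) 253291 = 276568 \cdot 253291 = 70052185288$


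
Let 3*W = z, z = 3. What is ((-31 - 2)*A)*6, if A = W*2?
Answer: -396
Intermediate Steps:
W = 1 (W = (⅓)*3 = 1)
A = 2 (A = 1*2 = 2)
((-31 - 2)*A)*6 = ((-31 - 2)*2)*6 = -33*2*6 = -66*6 = -396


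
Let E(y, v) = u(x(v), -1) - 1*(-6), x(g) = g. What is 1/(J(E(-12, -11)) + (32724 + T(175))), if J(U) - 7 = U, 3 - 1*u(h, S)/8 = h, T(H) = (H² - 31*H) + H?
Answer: 1/58224 ≈ 1.7175e-5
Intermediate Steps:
T(H) = H² - 30*H
u(h, S) = 24 - 8*h
E(y, v) = 30 - 8*v (E(y, v) = (24 - 8*v) - 1*(-6) = (24 - 8*v) + 6 = 30 - 8*v)
J(U) = 7 + U
1/(J(E(-12, -11)) + (32724 + T(175))) = 1/((7 + (30 - 8*(-11))) + (32724 + 175*(-30 + 175))) = 1/((7 + (30 + 88)) + (32724 + 175*145)) = 1/((7 + 118) + (32724 + 25375)) = 1/(125 + 58099) = 1/58224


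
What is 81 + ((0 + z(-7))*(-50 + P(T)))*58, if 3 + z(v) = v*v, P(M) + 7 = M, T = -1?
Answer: -154663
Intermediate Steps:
P(M) = -7 + M
z(v) = -3 + v² (z(v) = -3 + v*v = -3 + v²)
81 + ((0 + z(-7))*(-50 + P(T)))*58 = 81 + ((0 + (-3 + (-7)²))*(-50 + (-7 - 1)))*58 = 81 + ((0 + (-3 + 49))*(-50 - 8))*58 = 81 + ((0 + 46)*(-58))*58 = 81 + (46*(-58))*58 = 81 - 2668*58 = 81 - 154744 = -154663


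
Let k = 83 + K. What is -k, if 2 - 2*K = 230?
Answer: 31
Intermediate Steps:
K = -114 (K = 1 - ½*230 = 1 - 115 = -114)
k = -31 (k = 83 - 114 = -31)
-k = -1*(-31) = 31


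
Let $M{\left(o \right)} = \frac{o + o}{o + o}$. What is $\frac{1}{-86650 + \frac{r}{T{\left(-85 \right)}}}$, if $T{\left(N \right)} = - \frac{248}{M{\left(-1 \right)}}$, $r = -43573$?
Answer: $- \frac{248}{21445627} \approx -1.1564 \cdot 10^{-5}$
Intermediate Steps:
$M{\left(o \right)} = 1$ ($M{\left(o \right)} = \frac{2 o}{2 o} = 2 o \frac{1}{2 o} = 1$)
$T{\left(N \right)} = -248$ ($T{\left(N \right)} = - \frac{248}{1} = \left(-248\right) 1 = -248$)
$\frac{1}{-86650 + \frac{r}{T{\left(-85 \right)}}} = \frac{1}{-86650 - \frac{43573}{-248}} = \frac{1}{-86650 - - \frac{43573}{248}} = \frac{1}{-86650 + \frac{43573}{248}} = \frac{1}{- \frac{21445627}{248}} = - \frac{248}{21445627}$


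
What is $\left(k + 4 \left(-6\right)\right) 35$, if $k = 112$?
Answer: $3080$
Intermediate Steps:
$\left(k + 4 \left(-6\right)\right) 35 = \left(112 + 4 \left(-6\right)\right) 35 = \left(112 - 24\right) 35 = 88 \cdot 35 = 3080$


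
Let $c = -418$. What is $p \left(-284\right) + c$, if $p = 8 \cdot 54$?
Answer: $-123106$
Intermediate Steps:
$p = 432$
$p \left(-284\right) + c = 432 \left(-284\right) - 418 = -122688 - 418 = -123106$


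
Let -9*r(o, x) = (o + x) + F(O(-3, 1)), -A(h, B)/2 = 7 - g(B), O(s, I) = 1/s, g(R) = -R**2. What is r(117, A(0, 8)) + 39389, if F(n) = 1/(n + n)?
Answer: 709055/18 ≈ 39392.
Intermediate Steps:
F(n) = 1/(2*n)
A(h, B) = -14 - 2*B**2 (A(h, B) = -2*(7 - (-1)*B**2) = -2*(7 + B**2) = -14 - 2*B**2)
r(o, x) = 1/6 - o/9 - x/9 (r(o, x) = -((o + x) + 1/(2*(1/(-3))))/9 = -((o + x) + 1/(2*(-1/3)))/9 = -((o + x) + (1/2)*(-3))/9 = -((o + x) - 3/2)/9 = -(-3/2 + o + x)/9 = 1/6 - o/9 - x/9)
r(117, A(0, 8)) + 39389 = (1/6 - 1/9*117 - (-14 - 2*8**2)/9) + 39389 = (1/6 - 13 - (-14 - 2*64)/9) + 39389 = (1/6 - 13 - (-14 - 128)/9) + 39389 = (1/6 - 13 - 1/9*(-142)) + 39389 = (1/6 - 13 + 142/9) + 39389 = 53/18 + 39389 = 709055/18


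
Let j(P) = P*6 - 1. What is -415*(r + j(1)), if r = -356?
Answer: 145665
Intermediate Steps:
j(P) = -1 + 6*P (j(P) = 6*P - 1 = -1 + 6*P)
-415*(r + j(1)) = -415*(-356 + (-1 + 6*1)) = -415*(-356 + (-1 + 6)) = -415*(-356 + 5) = -415*(-351) = 145665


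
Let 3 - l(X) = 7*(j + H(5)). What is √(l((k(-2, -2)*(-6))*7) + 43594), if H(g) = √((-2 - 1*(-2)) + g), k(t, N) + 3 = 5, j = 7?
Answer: √(43548 - 7*√5) ≈ 208.64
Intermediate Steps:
k(t, N) = 2 (k(t, N) = -3 + 5 = 2)
H(g) = √g (H(g) = √((-2 + 2) + g) = √(0 + g) = √g)
l(X) = -46 - 7*√5 (l(X) = 3 - 7*(7 + √5) = 3 - (49 + 7*√5) = 3 + (-49 - 7*√5) = -46 - 7*√5)
√(l((k(-2, -2)*(-6))*7) + 43594) = √((-46 - 7*√5) + 43594) = √(43548 - 7*√5)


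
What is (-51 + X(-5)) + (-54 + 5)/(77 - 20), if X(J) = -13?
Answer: -3697/57 ≈ -64.860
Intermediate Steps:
(-51 + X(-5)) + (-54 + 5)/(77 - 20) = (-51 - 13) + (-54 + 5)/(77 - 20) = -64 - 49/57 = -3697/57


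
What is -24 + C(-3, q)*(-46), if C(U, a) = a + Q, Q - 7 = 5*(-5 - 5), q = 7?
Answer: 1632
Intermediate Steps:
Q = -43 (Q = 7 + 5*(-5 - 5) = 7 + 5*(-10) = 7 - 50 = -43)
C(U, a) = -43 + a (C(U, a) = a - 43 = -43 + a)
-24 + C(-3, q)*(-46) = -24 + (-43 + 7)*(-46) = -24 - 36*(-46) = -24 + 1656 = 1632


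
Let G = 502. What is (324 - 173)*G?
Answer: 75802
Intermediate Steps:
(324 - 173)*G = (324 - 173)*502 = 151*502 = 75802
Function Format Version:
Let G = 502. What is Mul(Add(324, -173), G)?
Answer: 75802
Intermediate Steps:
Mul(Add(324, -173), G) = Mul(Add(324, -173), 502) = Mul(151, 502) = 75802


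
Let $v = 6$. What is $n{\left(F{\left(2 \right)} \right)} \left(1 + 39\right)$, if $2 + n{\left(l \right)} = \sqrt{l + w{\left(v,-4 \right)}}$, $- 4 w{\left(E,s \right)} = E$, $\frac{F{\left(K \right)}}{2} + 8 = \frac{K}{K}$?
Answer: $-80 + 20 i \sqrt{62} \approx -80.0 + 157.48 i$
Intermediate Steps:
$F{\left(K \right)} = -14$ ($F{\left(K \right)} = -16 + 2 \frac{K}{K} = -16 + 2 \cdot 1 = -16 + 2 = -14$)
$w{\left(E,s \right)} = - \frac{E}{4}$
$n{\left(l \right)} = -2 + \sqrt{- \frac{3}{2} + l}$ ($n{\left(l \right)} = -2 + \sqrt{l - \frac{3}{2}} = -2 + \sqrt{- \frac{3}{2} + l}$)
$n{\left(F{\left(2 \right)} \right)} \left(1 + 39\right) = \left(-2 + \frac{\sqrt{-6 + 4 \left(-14\right)}}{2}\right) \left(1 + 39\right) = \left(-2 + \frac{\sqrt{-6 - 56}}{2}\right) 40 = \left(-2 + \frac{\sqrt{-62}}{2}\right) 40 = \left(-2 + \frac{i \sqrt{62}}{2}\right) 40 = -80 + 20 i \sqrt{62}$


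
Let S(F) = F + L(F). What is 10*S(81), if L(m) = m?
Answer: 1620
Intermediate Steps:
S(F) = 2*F (S(F) = F + F = 2*F)
10*S(81) = 10*(2*81) = 10*162 = 1620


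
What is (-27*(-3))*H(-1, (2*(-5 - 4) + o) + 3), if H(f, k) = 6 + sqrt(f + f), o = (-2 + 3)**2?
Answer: 486 + 81*I*sqrt(2) ≈ 486.0 + 114.55*I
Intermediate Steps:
o = 1 (o = 1**2 = 1)
H(f, k) = 6 + sqrt(2)*sqrt(f) (H(f, k) = 6 + sqrt(2*f) = 6 + sqrt(2)*sqrt(f))
(-27*(-3))*H(-1, (2*(-5 - 4) + o) + 3) = (-27*(-3))*(6 + sqrt(2)*sqrt(-1)) = 81*(6 + sqrt(2)*I) = 81*(6 + I*sqrt(2)) = 486 + 81*I*sqrt(2)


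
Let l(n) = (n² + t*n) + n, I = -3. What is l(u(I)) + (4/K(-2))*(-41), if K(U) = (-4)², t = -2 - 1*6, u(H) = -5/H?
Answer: -689/36 ≈ -19.139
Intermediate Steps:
t = -8 (t = -2 - 6 = -8)
l(n) = n² - 7*n (l(n) = (n² - 8*n) + n = n² - 7*n)
K(U) = 16
l(u(I)) + (4/K(-2))*(-41) = (-5/(-3))*(-7 - 5/(-3)) + (4/16)*(-41) = (-5*(-⅓))*(-7 - 5*(-⅓)) + (4*(1/16))*(-41) = 5*(-7 + 5/3)/3 + (¼)*(-41) = (5/3)*(-16/3) - 41/4 = -80/9 - 41/4 = -689/36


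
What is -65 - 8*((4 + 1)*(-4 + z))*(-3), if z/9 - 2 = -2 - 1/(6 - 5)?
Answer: -1625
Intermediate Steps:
z = -9 (z = 18 + 9*(-2 - 1/(6 - 5)) = 18 + 9*(-2 - 1/1) = 18 + 9*(-2 - 1*1) = 18 + 9*(-2 - 1) = 18 + 9*(-3) = 18 - 27 = -9)
-65 - 8*((4 + 1)*(-4 + z))*(-3) = -65 - 8*((4 + 1)*(-4 - 9))*(-3) = -65 - 8*(5*(-13))*(-3) = -65 - 8*(-65)*(-3) = -65 - (-520)*(-3) = -65 - 1*1560 = -65 - 1560 = -1625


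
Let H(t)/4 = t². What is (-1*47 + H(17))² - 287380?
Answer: 942501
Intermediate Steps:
H(t) = 4*t²
(-1*47 + H(17))² - 287380 = (-1*47 + 4*17²)² - 287380 = (-47 + 4*289)² - 287380 = (-47 + 1156)² - 287380 = 1109² - 287380 = 1229881 - 287380 = 942501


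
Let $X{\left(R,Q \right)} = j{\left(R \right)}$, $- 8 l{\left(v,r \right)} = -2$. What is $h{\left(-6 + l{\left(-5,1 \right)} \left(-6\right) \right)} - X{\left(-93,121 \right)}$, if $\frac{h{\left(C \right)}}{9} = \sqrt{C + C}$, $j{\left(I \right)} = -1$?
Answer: $1 + 9 i \sqrt{15} \approx 1.0 + 34.857 i$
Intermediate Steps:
$l{\left(v,r \right)} = \frac{1}{4}$ ($l{\left(v,r \right)} = \left(- \frac{1}{8}\right) \left(-2\right) = \frac{1}{4}$)
$X{\left(R,Q \right)} = -1$
$h{\left(C \right)} = 9 \sqrt{2} \sqrt{C}$ ($h{\left(C \right)} = 9 \sqrt{C + C} = 9 \sqrt{2 C} = 9 \sqrt{2} \sqrt{C}$)
$h{\left(-6 + l{\left(-5,1 \right)} \left(-6\right) \right)} - X{\left(-93,121 \right)} = 9 \sqrt{2} \sqrt{-6 + \frac{1}{4} \left(-6\right)} - -1 = 9 \sqrt{2} \sqrt{-6 - \frac{3}{2}} + 1 = 9 \sqrt{2} \sqrt{- \frac{15}{2}} + 1 = 9 \sqrt{2} \frac{i \sqrt{30}}{2} + 1 = 9 i \sqrt{15} + 1 = 1 + 9 i \sqrt{15}$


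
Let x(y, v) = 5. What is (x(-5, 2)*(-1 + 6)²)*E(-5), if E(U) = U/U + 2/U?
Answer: 75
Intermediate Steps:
E(U) = 1 + 2/U
(x(-5, 2)*(-1 + 6)²)*E(-5) = (5*(-1 + 6)²)*((2 - 5)/(-5)) = (5*5²)*(-⅕*(-3)) = (5*25)*(⅗) = 125*(⅗) = 75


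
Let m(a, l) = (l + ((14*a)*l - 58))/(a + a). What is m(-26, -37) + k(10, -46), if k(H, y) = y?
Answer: -15765/52 ≈ -303.17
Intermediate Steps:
m(a, l) = (-58 + l + 14*a*l)/(2*a) (m(a, l) = (l + (14*a*l - 58))/((2*a)) = (l + (-58 + 14*a*l))*(1/(2*a)) = (-58 + l + 14*a*l)*(1/(2*a)) = (-58 + l + 14*a*l)/(2*a))
m(-26, -37) + k(10, -46) = (1/2)*(-58 - 37 + 14*(-26)*(-37))/(-26) - 46 = (1/2)*(-1/26)*(-58 - 37 + 13468) - 46 = (1/2)*(-1/26)*13373 - 46 = -13373/52 - 46 = -15765/52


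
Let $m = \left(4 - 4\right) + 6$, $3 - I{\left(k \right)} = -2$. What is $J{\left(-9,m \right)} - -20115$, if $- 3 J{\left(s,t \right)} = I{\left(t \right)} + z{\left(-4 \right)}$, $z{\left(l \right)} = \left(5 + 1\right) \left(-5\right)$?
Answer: $\frac{60370}{3} \approx 20123.0$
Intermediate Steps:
$z{\left(l \right)} = -30$ ($z{\left(l \right)} = 6 \left(-5\right) = -30$)
$I{\left(k \right)} = 5$ ($I{\left(k \right)} = 3 - -2 = 3 + 2 = 5$)
$m = 6$ ($m = 0 + 6 = 6$)
$J{\left(s,t \right)} = \frac{25}{3}$ ($J{\left(s,t \right)} = - \frac{5 - 30}{3} = \left(- \frac{1}{3}\right) \left(-25\right) = \frac{25}{3}$)
$J{\left(-9,m \right)} - -20115 = \frac{25}{3} - -20115 = \frac{25}{3} + 20115 = \frac{60370}{3}$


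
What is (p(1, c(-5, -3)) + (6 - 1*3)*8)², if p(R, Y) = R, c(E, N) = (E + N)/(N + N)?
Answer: 625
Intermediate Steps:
c(E, N) = (E + N)/(2*N) (c(E, N) = (E + N)/((2*N)) = (E + N)*(1/(2*N)) = (E + N)/(2*N))
(p(1, c(-5, -3)) + (6 - 1*3)*8)² = (1 + (6 - 1*3)*8)² = (1 + (6 - 3)*8)² = (1 + 3*8)² = (1 + 24)² = 25² = 625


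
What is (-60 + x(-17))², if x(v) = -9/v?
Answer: 1022121/289 ≈ 3536.8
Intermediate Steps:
(-60 + x(-17))² = (-60 - 9/(-17))² = (-60 - 9*(-1/17))² = (-60 + 9/17)² = (-1011/17)² = 1022121/289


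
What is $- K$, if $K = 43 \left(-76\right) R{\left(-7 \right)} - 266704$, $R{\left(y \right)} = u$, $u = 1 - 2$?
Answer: $263436$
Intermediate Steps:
$u = -1$
$R{\left(y \right)} = -1$
$K = -263436$ ($K = 43 \left(-76\right) \left(-1\right) - 266704 = \left(-3268\right) \left(-1\right) - 266704 = 3268 - 266704 = -263436$)
$- K = \left(-1\right) \left(-263436\right) = 263436$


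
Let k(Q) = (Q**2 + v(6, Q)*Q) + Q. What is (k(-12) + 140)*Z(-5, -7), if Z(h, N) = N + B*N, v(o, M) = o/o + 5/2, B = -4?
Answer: 4830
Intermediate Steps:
v(o, M) = 7/2 (v(o, M) = 1 + 5*(1/2) = 1 + 5/2 = 7/2)
Z(h, N) = -3*N (Z(h, N) = N - 4*N = -3*N)
k(Q) = Q**2 + 9*Q/2 (k(Q) = (Q**2 + 7*Q/2) + Q = Q**2 + 9*Q/2)
(k(-12) + 140)*Z(-5, -7) = ((1/2)*(-12)*(9 + 2*(-12)) + 140)*(-3*(-7)) = ((1/2)*(-12)*(9 - 24) + 140)*21 = ((1/2)*(-12)*(-15) + 140)*21 = (90 + 140)*21 = 230*21 = 4830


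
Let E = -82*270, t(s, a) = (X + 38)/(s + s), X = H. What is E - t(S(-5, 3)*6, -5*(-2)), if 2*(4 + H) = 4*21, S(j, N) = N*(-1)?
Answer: -199241/9 ≈ -22138.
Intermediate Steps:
S(j, N) = -N
H = 38 (H = -4 + (4*21)/2 = -4 + (½)*84 = -4 + 42 = 38)
X = 38
t(s, a) = 38/s (t(s, a) = (38 + 38)/(s + s) = 76/((2*s)) = 76*(1/(2*s)) = 38/s)
E = -22140
E - t(S(-5, 3)*6, -5*(-2)) = -22140 - 38/(-1*3*6) = -22140 - 38/((-3*6)) = -22140 - 38/(-18) = -22140 - 38*(-1)/18 = -22140 - 1*(-19/9) = -22140 + 19/9 = -199241/9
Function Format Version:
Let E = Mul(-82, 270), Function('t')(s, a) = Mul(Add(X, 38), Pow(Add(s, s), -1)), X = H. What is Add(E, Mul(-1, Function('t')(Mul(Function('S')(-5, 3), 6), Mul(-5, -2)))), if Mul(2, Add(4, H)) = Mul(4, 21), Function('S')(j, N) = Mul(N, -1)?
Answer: Rational(-199241, 9) ≈ -22138.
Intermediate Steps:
Function('S')(j, N) = Mul(-1, N)
H = 38 (H = Add(-4, Mul(Rational(1, 2), Mul(4, 21))) = Add(-4, Mul(Rational(1, 2), 84)) = Add(-4, 42) = 38)
X = 38
Function('t')(s, a) = Mul(38, Pow(s, -1)) (Function('t')(s, a) = Mul(Add(38, 38), Pow(Add(s, s), -1)) = Mul(76, Pow(Mul(2, s), -1)) = Mul(76, Mul(Rational(1, 2), Pow(s, -1))) = Mul(38, Pow(s, -1)))
E = -22140
Add(E, Mul(-1, Function('t')(Mul(Function('S')(-5, 3), 6), Mul(-5, -2)))) = Add(-22140, Mul(-1, Mul(38, Pow(Mul(Mul(-1, 3), 6), -1)))) = Add(-22140, Mul(-1, Mul(38, Pow(Mul(-3, 6), -1)))) = Add(-22140, Mul(-1, Mul(38, Pow(-18, -1)))) = Add(-22140, Mul(-1, Mul(38, Rational(-1, 18)))) = Add(-22140, Mul(-1, Rational(-19, 9))) = Add(-22140, Rational(19, 9)) = Rational(-199241, 9)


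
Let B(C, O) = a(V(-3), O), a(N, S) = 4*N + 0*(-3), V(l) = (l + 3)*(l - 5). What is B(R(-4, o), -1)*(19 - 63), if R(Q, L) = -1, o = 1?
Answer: 0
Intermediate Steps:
V(l) = (-5 + l)*(3 + l) (V(l) = (3 + l)*(-5 + l) = (-5 + l)*(3 + l))
a(N, S) = 4*N (a(N, S) = 4*N + 0 = 4*N)
B(C, O) = 0 (B(C, O) = 4*(-15 + (-3)² - 2*(-3)) = 4*(-15 + 9 + 6) = 4*0 = 0)
B(R(-4, o), -1)*(19 - 63) = 0*(19 - 63) = 0*(-44) = 0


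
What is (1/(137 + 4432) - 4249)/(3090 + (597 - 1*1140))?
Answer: -19413680/11637243 ≈ -1.6682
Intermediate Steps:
(1/(137 + 4432) - 4249)/(3090 + (597 - 1*1140)) = (1/4569 - 4249)/(3090 + (597 - 1140)) = (1/4569 - 4249)/(3090 - 543) = -19413680/4569/2547 = -19413680/4569*1/2547 = -19413680/11637243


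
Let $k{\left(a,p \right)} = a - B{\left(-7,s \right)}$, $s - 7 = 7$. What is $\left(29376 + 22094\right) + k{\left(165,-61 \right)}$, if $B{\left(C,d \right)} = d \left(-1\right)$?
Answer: $51649$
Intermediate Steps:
$s = 14$ ($s = 7 + 7 = 14$)
$B{\left(C,d \right)} = - d$
$k{\left(a,p \right)} = 14 + a$ ($k{\left(a,p \right)} = a - \left(-1\right) 14 = a - -14 = a + 14 = 14 + a$)
$\left(29376 + 22094\right) + k{\left(165,-61 \right)} = \left(29376 + 22094\right) + \left(14 + 165\right) = 51470 + 179 = 51649$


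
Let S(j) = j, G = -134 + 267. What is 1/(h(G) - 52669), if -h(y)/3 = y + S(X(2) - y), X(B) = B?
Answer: -1/52675 ≈ -1.8984e-5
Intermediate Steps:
G = 133
h(y) = -6 (h(y) = -3*(y + (2 - y)) = -3*2 = -6)
1/(h(G) - 52669) = 1/(-6 - 52669) = 1/(-52675) = -1/52675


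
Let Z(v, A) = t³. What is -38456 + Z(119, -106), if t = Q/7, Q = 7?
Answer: -38455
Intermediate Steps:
t = 1 (t = 7/7 = 7*(⅐) = 1)
Z(v, A) = 1 (Z(v, A) = 1³ = 1)
-38456 + Z(119, -106) = -38456 + 1 = -38455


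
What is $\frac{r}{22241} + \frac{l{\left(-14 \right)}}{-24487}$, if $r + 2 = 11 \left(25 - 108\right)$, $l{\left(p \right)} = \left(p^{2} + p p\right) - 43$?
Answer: $- \frac{30167714}{544615367} \approx -0.055393$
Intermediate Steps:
$l{\left(p \right)} = -43 + 2 p^{2}$ ($l{\left(p \right)} = \left(p^{2} + p^{2}\right) - 43 = 2 p^{2} - 43 = -43 + 2 p^{2}$)
$r = -915$ ($r = -2 + 11 \left(25 - 108\right) = -2 + 11 \left(-83\right) = -2 - 913 = -915$)
$\frac{r}{22241} + \frac{l{\left(-14 \right)}}{-24487} = - \frac{915}{22241} + \frac{-43 + 2 \left(-14\right)^{2}}{-24487} = \left(-915\right) \frac{1}{22241} + \left(-43 + 2 \cdot 196\right) \left(- \frac{1}{24487}\right) = - \frac{915}{22241} + \left(-43 + 392\right) \left(- \frac{1}{24487}\right) = - \frac{915}{22241} + 349 \left(- \frac{1}{24487}\right) = - \frac{915}{22241} - \frac{349}{24487} = - \frac{30167714}{544615367}$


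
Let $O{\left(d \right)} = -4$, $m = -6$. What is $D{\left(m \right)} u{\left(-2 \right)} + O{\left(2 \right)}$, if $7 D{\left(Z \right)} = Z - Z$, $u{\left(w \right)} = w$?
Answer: $-4$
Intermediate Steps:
$D{\left(Z \right)} = 0$ ($D{\left(Z \right)} = \frac{Z - Z}{7} = \frac{1}{7} \cdot 0 = 0$)
$D{\left(m \right)} u{\left(-2 \right)} + O{\left(2 \right)} = 0 \left(-2\right) - 4 = 0 - 4 = -4$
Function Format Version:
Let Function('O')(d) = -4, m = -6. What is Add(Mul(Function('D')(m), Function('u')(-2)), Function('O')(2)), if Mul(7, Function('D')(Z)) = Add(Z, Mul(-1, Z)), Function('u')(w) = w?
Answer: -4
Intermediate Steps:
Function('D')(Z) = 0 (Function('D')(Z) = Mul(Rational(1, 7), Add(Z, Mul(-1, Z))) = Mul(Rational(1, 7), 0) = 0)
Add(Mul(Function('D')(m), Function('u')(-2)), Function('O')(2)) = Add(Mul(0, -2), -4) = Add(0, -4) = -4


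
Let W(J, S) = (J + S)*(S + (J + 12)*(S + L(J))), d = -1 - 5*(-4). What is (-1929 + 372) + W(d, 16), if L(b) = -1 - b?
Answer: -5337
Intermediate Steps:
d = 19 (d = -1 + 20 = 19)
W(J, S) = (J + S)*(S + (12 + J)*(-1 + S - J)) (W(J, S) = (J + S)*(S + (J + 12)*(S + (-1 - J))) = (J + S)*(S + (12 + J)*(-1 + S - J)))
(-1929 + 372) + W(d, 16) = (-1929 + 372) + (-1*19³ - 13*19² - 12*19 - 12*16 + 13*16² + 19*16²) = -1557 + (-1*6859 - 13*361 - 228 - 192 + 13*256 + 19*256) = -1557 + (-6859 - 4693 - 228 - 192 + 3328 + 4864) = -1557 - 3780 = -5337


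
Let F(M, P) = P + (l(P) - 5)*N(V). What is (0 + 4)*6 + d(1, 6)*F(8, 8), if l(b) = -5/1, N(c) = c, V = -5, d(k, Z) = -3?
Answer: -150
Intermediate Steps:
l(b) = -5 (l(b) = -5*1 = -5)
F(M, P) = 50 + P (F(M, P) = P + (-5 - 5)*(-5) = P - 10*(-5) = P + 50 = 50 + P)
(0 + 4)*6 + d(1, 6)*F(8, 8) = (0 + 4)*6 - 3*(50 + 8) = 4*6 - 3*58 = 24 - 174 = -150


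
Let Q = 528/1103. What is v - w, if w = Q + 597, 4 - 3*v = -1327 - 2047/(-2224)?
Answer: -1134193777/7359216 ≈ -154.12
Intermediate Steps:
Q = 528/1103 (Q = 528*(1/1103) = 528/1103 ≈ 0.47869)
v = 2958097/6672 (v = 4/3 - (-1327 - 2047/(-2224))/3 = 4/3 - (-1327 - 2047*(-1/2224))/3 = 4/3 - (-1327 + 2047/2224)/3 = 4/3 - ⅓*(-2949201/2224) = 4/3 + 983067/2224 = 2958097/6672 ≈ 443.36)
w = 659019/1103 (w = 528/1103 + 597 = 659019/1103 ≈ 597.48)
v - w = 2958097/6672 - 1*659019/1103 = 2958097/6672 - 659019/1103 = -1134193777/7359216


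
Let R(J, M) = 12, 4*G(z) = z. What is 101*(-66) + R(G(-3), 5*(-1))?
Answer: -6654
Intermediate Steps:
G(z) = z/4
101*(-66) + R(G(-3), 5*(-1)) = 101*(-66) + 12 = -6666 + 12 = -6654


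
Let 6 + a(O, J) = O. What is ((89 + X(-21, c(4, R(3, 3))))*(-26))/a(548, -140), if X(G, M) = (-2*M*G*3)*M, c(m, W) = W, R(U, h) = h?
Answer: -15899/271 ≈ -58.668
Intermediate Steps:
a(O, J) = -6 + O
X(G, M) = -6*G*M**2 (X(G, M) = (-2*G*M*3)*M = (-6*G*M)*M = -6*G*M**2)
((89 + X(-21, c(4, R(3, 3))))*(-26))/a(548, -140) = ((89 - 6*(-21)*3**2)*(-26))/(-6 + 548) = ((89 - 6*(-21)*9)*(-26))/542 = ((89 + 1134)*(-26))*(1/542) = (1223*(-26))*(1/542) = -31798*1/542 = -15899/271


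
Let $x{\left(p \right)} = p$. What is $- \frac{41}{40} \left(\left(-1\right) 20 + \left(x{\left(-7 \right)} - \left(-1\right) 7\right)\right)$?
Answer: $\frac{41}{2} \approx 20.5$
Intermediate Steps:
$- \frac{41}{40} \left(\left(-1\right) 20 + \left(x{\left(-7 \right)} - \left(-1\right) 7\right)\right) = - \frac{41}{40} \left(\left(-1\right) 20 - \left(7 - 7\right)\right) = \left(-41\right) \frac{1}{40} \left(-20 - 0\right) = - \frac{41 \left(-20 + \left(-7 + 7\right)\right)}{40} = - \frac{41 \left(-20 + 0\right)}{40} = \left(- \frac{41}{40}\right) \left(-20\right) = \frac{41}{2}$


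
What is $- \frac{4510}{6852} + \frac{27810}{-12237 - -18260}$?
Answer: $\frac{81695195}{20634798} \approx 3.9591$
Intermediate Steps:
$- \frac{4510}{6852} + \frac{27810}{-12237 - -18260} = \left(-4510\right) \frac{1}{6852} + \frac{27810}{-12237 + 18260} = - \frac{2255}{3426} + \frac{27810}{6023} = \frac{81695195}{20634798}$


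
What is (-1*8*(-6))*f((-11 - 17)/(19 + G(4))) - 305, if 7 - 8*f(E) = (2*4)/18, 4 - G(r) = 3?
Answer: -797/3 ≈ -265.67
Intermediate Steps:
G(r) = 1 (G(r) = 4 - 1*3 = 4 - 3 = 1)
f(E) = 59/72 (f(E) = 7/8 - 2*4/(8*18) = 7/8 - 1/18 = 59/72)
(-1*8*(-6))*f((-11 - 17)/(19 + G(4))) - 305 = (-1*8*(-6))*(59/72) - 305 = -8*(-6)*(59/72) - 305 = 48*(59/72) - 305 = 118/3 - 305 = -797/3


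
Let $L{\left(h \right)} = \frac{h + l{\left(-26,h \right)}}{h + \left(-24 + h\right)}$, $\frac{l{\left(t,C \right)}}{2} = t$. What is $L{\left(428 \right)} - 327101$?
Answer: $- \frac{34018457}{104} \approx -3.271 \cdot 10^{5}$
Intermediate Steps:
$l{\left(t,C \right)} = 2 t$
$L{\left(h \right)} = \frac{-52 + h}{-24 + 2 h}$ ($L{\left(h \right)} = \frac{h + 2 \left(-26\right)}{h + \left(-24 + h\right)} = \frac{h - 52}{-24 + 2 h} = \frac{-52 + h}{-24 + 2 h}$)
$L{\left(428 \right)} - 327101 = \frac{-52 + 428}{2 \left(-12 + 428\right)} - 327101 = \frac{1}{2} \cdot \frac{1}{416} \cdot 376 - 327101 = \frac{47}{104} - 327101 = - \frac{34018457}{104}$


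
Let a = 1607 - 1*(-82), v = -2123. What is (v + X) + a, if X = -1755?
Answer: -2189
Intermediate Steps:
a = 1689 (a = 1607 + 82 = 1689)
(v + X) + a = (-2123 - 1755) + 1689 = -3878 + 1689 = -2189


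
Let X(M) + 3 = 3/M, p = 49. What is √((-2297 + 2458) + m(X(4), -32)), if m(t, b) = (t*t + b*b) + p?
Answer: 5*√793/4 ≈ 35.200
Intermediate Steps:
X(M) = -3 + 3/M
m(t, b) = 49 + b² + t² (m(t, b) = (t*t + b*b) + 49 = (t² + b²) + 49 = (b² + t²) + 49 = 49 + b² + t²)
√((-2297 + 2458) + m(X(4), -32)) = √((-2297 + 2458) + (49 + (-32)² + (-3 + 3/4)²)) = √(161 + (49 + 1024 + (-3 + 3*(¼))²)) = √(161 + (49 + 1024 + (-3 + ¾)²)) = √(161 + (49 + 1024 + (-9/4)²)) = √(161 + (49 + 1024 + 81/16)) = √(161 + 17249/16) = √(19825/16) = 5*√793/4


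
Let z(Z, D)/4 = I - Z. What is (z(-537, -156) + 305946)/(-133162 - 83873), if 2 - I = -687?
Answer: -62170/43407 ≈ -1.4323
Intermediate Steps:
I = 689 (I = 2 - 1*(-687) = 2 + 687 = 689)
z(Z, D) = 2756 - 4*Z (z(Z, D) = 4*(689 - Z) = 2756 - 4*Z)
(z(-537, -156) + 305946)/(-133162 - 83873) = ((2756 - 4*(-537)) + 305946)/(-133162 - 83873) = ((2756 + 2148) + 305946)/(-217035) = (4904 + 305946)*(-1/217035) = 310850*(-1/217035) = -62170/43407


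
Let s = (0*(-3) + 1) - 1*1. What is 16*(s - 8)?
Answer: -128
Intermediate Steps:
s = 0 (s = (0 + 1) - 1 = 1 - 1 = 0)
16*(s - 8) = 16*(0 - 8) = 16*(-8) = -128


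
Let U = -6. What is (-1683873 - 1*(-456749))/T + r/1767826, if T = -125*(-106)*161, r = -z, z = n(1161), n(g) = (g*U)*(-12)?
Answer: -25518090722/40991465375 ≈ -0.62252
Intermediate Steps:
n(g) = 72*g (n(g) = (g*(-6))*(-12) = -6*g*(-12) = 72*g)
z = 83592 (z = 72*1161 = 83592)
r = -83592 (r = -1*83592 = -83592)
T = 2133250 (T = 13250*161 = 2133250)
(-1683873 - 1*(-456749))/T + r/1767826 = (-1683873 - 1*(-456749))/2133250 - 83592/1767826 = (-1683873 + 456749)*(1/2133250) - 83592*1/1767826 = -1227124*1/2133250 - 41796/883913 = -613562/1066625 - 41796/883913 = -25518090722/40991465375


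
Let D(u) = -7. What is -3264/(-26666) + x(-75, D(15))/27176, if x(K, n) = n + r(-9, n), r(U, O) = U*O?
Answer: 5637235/45292201 ≈ 0.12446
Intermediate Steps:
r(U, O) = O*U
x(K, n) = -8*n (x(K, n) = n + n*(-9) = n - 9*n = -8*n)
-3264/(-26666) + x(-75, D(15))/27176 = -3264/(-26666) - 8*(-7)/27176 = -3264*(-1/26666) + 56*(1/27176) = 1632/13333 + 7/3397 = 5637235/45292201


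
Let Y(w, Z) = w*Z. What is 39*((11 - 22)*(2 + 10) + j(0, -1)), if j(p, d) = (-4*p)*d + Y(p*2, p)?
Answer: -5148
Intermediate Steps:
Y(w, Z) = Z*w
j(p, d) = 2*p**2 - 4*d*p (j(p, d) = (-4*p)*d + p*(p*2) = -4*d*p + p*(2*p) = -4*d*p + 2*p**2 = 2*p**2 - 4*d*p)
39*((11 - 22)*(2 + 10) + j(0, -1)) = 39*((11 - 22)*(2 + 10) + 2*0*(0 - 2*(-1))) = 39*(-11*12 + 2*0*(0 + 2)) = 39*(-132 + 2*0*2) = 39*(-132 + 0) = 39*(-132) = -5148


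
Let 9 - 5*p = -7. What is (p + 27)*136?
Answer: 20536/5 ≈ 4107.2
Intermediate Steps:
p = 16/5 (p = 9/5 - ⅕*(-7) = 9/5 + 7/5 = 16/5 ≈ 3.2000)
(p + 27)*136 = (16/5 + 27)*136 = (151/5)*136 = 20536/5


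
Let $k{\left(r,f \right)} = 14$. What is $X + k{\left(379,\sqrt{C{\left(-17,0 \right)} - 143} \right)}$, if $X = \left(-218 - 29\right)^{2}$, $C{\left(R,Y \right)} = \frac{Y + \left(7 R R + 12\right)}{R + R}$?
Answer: $61023$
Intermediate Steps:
$C{\left(R,Y \right)} = \frac{12 + Y + 7 R^{2}}{2 R}$ ($C{\left(R,Y \right)} = \frac{Y + \left(7 R^{2} + 12\right)}{2 R} = \left(Y + \left(12 + 7 R^{2}\right)\right) \frac{1}{2 R} = \left(12 + Y + 7 R^{2}\right) \frac{1}{2 R} = \frac{12 + Y + 7 R^{2}}{2 R}$)
$X = 61009$ ($X = \left(-247\right)^{2} = 61009$)
$X + k{\left(379,\sqrt{C{\left(-17,0 \right)} - 143} \right)} = 61009 + 14 = 61023$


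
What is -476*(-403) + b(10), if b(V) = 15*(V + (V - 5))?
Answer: 192053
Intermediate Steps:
b(V) = -75 + 30*V (b(V) = 15*(V + (-5 + V)) = 15*(-5 + 2*V) = -75 + 30*V)
-476*(-403) + b(10) = -476*(-403) + (-75 + 30*10) = 191828 + (-75 + 300) = 191828 + 225 = 192053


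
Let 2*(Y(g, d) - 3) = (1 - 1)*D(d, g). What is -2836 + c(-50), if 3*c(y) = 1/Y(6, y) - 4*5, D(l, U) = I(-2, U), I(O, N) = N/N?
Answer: -25583/9 ≈ -2842.6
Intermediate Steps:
I(O, N) = 1
D(l, U) = 1
Y(g, d) = 3 (Y(g, d) = 3 + ((1 - 1)*1)/2 = 3 + (0*1)/2 = 3 + (½)*0 = 3 + 0 = 3)
c(y) = -59/9 (c(y) = (1/3 - 4*5)/3 = (⅓ - 20)/3 = (⅓)*(-59/3) = -59/9)
-2836 + c(-50) = -2836 - 59/9 = -25583/9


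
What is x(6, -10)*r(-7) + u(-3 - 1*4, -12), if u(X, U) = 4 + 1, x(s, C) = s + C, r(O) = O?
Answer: 33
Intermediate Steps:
x(s, C) = C + s
u(X, U) = 5
x(6, -10)*r(-7) + u(-3 - 1*4, -12) = (-10 + 6)*(-7) + 5 = -4*(-7) + 5 = 28 + 5 = 33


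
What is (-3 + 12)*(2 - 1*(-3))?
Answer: 45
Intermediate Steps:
(-3 + 12)*(2 - 1*(-3)) = 9*(2 + 3) = 9*5 = 45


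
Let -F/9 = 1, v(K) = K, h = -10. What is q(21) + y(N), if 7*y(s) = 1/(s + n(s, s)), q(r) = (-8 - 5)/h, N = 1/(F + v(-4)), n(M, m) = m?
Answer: 13/35 ≈ 0.37143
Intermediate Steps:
F = -9 (F = -9*1 = -9)
N = -1/13 (N = 1/(-9 - 4) = 1/(-13) = -1/13 ≈ -0.076923)
q(r) = 13/10 (q(r) = (-8 - 5)/(-10) = -13*(-⅒) = 13/10)
y(s) = 1/(14*s) (y(s) = 1/(7*(s + s)) = 1/(7*((2*s))) = (1/(2*s))/7 = 1/(14*s))
q(21) + y(N) = 13/10 + 1/(14*(-1/13)) = 13/10 + (1/14)*(-13) = 13/10 - 13/14 = 13/35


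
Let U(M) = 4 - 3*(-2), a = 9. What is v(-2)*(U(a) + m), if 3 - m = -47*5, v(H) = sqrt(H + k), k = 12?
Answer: 248*sqrt(10) ≈ 784.25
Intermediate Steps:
U(M) = 10 (U(M) = 4 + 6 = 10)
v(H) = sqrt(12 + H) (v(H) = sqrt(H + 12) = sqrt(12 + H))
m = 238 (m = 3 - (-47)*5 = 3 - 1*(-235) = 3 + 235 = 238)
v(-2)*(U(a) + m) = sqrt(12 - 2)*(10 + 238) = sqrt(10)*248 = 248*sqrt(10)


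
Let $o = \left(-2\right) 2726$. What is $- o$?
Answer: $5452$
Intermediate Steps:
$o = -5452$
$- o = \left(-1\right) \left(-5452\right) = 5452$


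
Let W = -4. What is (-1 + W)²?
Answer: 25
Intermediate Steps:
(-1 + W)² = (-1 - 4)² = (-5)² = 25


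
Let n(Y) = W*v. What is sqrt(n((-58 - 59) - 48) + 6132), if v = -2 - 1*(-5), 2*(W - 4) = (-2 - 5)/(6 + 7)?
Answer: 3*sqrt(461422)/26 ≈ 78.379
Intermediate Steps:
W = 97/26 (W = 4 + ((-2 - 5)/(6 + 7))/2 = 4 + (-7/13)/2 = 4 + (-7*1/13)/2 = 4 + (1/2)*(-7/13) = 4 - 7/26 = 97/26 ≈ 3.7308)
v = 3 (v = -2 + 5 = 3)
n(Y) = 291/26 (n(Y) = (97/26)*3 = 291/26)
sqrt(n((-58 - 59) - 48) + 6132) = sqrt(291/26 + 6132) = sqrt(159723/26) = 3*sqrt(461422)/26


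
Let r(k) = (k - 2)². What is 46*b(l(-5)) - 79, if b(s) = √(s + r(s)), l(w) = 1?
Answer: -79 + 46*√2 ≈ -13.946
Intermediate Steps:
r(k) = (-2 + k)²
b(s) = √(s + (-2 + s)²)
46*b(l(-5)) - 79 = 46*√(1 + (-2 + 1)²) - 79 = 46*√(1 + (-1)²) - 79 = 46*√(1 + 1) - 79 = 46*√2 - 79 = -79 + 46*√2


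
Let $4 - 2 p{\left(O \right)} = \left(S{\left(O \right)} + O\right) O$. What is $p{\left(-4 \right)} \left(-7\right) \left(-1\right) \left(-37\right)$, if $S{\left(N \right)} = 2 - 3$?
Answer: $2072$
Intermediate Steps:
$S{\left(N \right)} = -1$ ($S{\left(N \right)} = 2 - 3 = -1$)
$p{\left(O \right)} = 2 - \frac{O \left(-1 + O\right)}{2}$ ($p{\left(O \right)} = 2 - \frac{\left(-1 + O\right) O}{2} = 2 - \frac{O \left(-1 + O\right)}{2}$)
$p{\left(-4 \right)} \left(-7\right) \left(-1\right) \left(-37\right) = \left(2 + \frac{1}{2} \left(-4\right) - \frac{\left(-4\right)^{2}}{2}\right) \left(-7\right) \left(-1\right) \left(-37\right) = \left(2 - 2 - 8\right) \left(-7\right) \left(-1\right) \left(-37\right) = \left(-8\right) \left(-7\right) \left(-1\right) \left(-37\right) = 56 \left(-1\right) \left(-37\right) = \left(-56\right) \left(-37\right) = 2072$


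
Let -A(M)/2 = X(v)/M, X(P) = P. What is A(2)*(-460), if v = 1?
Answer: 460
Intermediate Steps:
A(M) = -2/M
A(2)*(-460) = -2/2*(-460) = -2*½*(-460) = -1*(-460) = 460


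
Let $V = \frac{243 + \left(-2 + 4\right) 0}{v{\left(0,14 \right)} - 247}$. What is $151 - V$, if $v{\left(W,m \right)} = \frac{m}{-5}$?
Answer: $\frac{189814}{1249} \approx 151.97$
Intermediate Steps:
$v{\left(W,m \right)} = - \frac{m}{5}$ ($v{\left(W,m \right)} = m \left(- \frac{1}{5}\right) = - \frac{m}{5}$)
$V = - \frac{1215}{1249}$ ($V = \frac{243 + \left(-2 + 4\right) 0}{\left(- \frac{1}{5}\right) 14 - 247} = \frac{243 + 2 \cdot 0}{- \frac{14}{5} - 247} = \frac{243 + 0}{- \frac{1249}{5}} = 243 \left(- \frac{5}{1249}\right) = - \frac{1215}{1249} \approx -0.97278$)
$151 - V = 151 - - \frac{1215}{1249} = 151 + \frac{1215}{1249} = \frac{189814}{1249}$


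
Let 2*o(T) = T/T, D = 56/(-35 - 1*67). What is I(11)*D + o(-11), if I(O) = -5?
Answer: 331/102 ≈ 3.2451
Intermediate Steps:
D = -28/51 (D = 56/(-35 - 67) = 56/(-102) = 56*(-1/102) = -28/51 ≈ -0.54902)
o(T) = ½ (o(T) = (T/T)/2 = (½)*1 = ½)
I(11)*D + o(-11) = -5*(-28/51) + ½ = 140/51 + ½ = 331/102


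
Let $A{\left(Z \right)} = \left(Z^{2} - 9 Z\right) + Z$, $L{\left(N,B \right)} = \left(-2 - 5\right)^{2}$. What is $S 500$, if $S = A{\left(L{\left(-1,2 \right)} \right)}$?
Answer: $1004500$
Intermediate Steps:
$L{\left(N,B \right)} = 49$ ($L{\left(N,B \right)} = \left(-7\right)^{2} = 49$)
$A{\left(Z \right)} = Z^{2} - 8 Z$
$S = 2009$ ($S = 49 \left(-8 + 49\right) = 49 \cdot 41 = 2009$)
$S 500 = 2009 \cdot 500 = 1004500$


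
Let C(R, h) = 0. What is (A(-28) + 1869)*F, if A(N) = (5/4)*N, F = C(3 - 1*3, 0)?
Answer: 0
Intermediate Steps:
F = 0
A(N) = 5*N/4 (A(N) = (5*(¼))*N = 5*N/4)
(A(-28) + 1869)*F = ((5/4)*(-28) + 1869)*0 = (-35 + 1869)*0 = 1834*0 = 0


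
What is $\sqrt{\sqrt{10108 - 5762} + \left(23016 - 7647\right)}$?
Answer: $\sqrt{15369 + \sqrt{4346}} \approx 124.24$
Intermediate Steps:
$\sqrt{\sqrt{10108 - 5762} + \left(23016 - 7647\right)} = \sqrt{\sqrt{4346} + 15369} = \sqrt{15369 + \sqrt{4346}}$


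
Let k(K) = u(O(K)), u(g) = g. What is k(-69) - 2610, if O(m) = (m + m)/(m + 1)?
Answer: -88671/34 ≈ -2608.0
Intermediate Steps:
O(m) = 2*m/(1 + m) (O(m) = (2*m)/(1 + m) = 2*m/(1 + m))
k(K) = 2*K/(1 + K)
k(-69) - 2610 = 2*(-69)/(1 - 69) - 2610 = 2*(-69)/(-68) - 2610 = 2*(-69)*(-1/68) - 2610 = 69/34 - 2610 = -88671/34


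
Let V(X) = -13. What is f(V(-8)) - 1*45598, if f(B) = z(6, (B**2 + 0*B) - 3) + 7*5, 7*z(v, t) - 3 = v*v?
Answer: -318902/7 ≈ -45557.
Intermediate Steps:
z(v, t) = 3/7 + v**2/7 (z(v, t) = 3/7 + (v*v)/7 = 3/7 + v**2/7)
f(B) = 284/7 (f(B) = (3/7 + (1/7)*6**2) + 7*5 = (3/7 + (1/7)*36) + 35 = (3/7 + 36/7) + 35 = 39/7 + 35 = 284/7)
f(V(-8)) - 1*45598 = 284/7 - 1*45598 = 284/7 - 45598 = -318902/7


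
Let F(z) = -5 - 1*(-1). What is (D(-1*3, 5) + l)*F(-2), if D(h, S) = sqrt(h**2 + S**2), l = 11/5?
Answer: -44/5 - 4*sqrt(34) ≈ -32.124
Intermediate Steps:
F(z) = -4 (F(z) = -5 + 1 = -4)
l = 11/5 (l = 11*(1/5) = 11/5 ≈ 2.2000)
D(h, S) = sqrt(S**2 + h**2)
(D(-1*3, 5) + l)*F(-2) = (sqrt(5**2 + (-1*3)**2) + 11/5)*(-4) = (sqrt(25 + (-3)**2) + 11/5)*(-4) = (sqrt(25 + 9) + 11/5)*(-4) = (sqrt(34) + 11/5)*(-4) = (11/5 + sqrt(34))*(-4) = -44/5 - 4*sqrt(34)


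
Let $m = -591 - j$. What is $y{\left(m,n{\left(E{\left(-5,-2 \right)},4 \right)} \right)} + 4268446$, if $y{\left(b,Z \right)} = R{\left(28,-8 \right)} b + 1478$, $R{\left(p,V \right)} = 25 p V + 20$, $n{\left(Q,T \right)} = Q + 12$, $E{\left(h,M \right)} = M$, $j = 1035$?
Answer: $13343004$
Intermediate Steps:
$n{\left(Q,T \right)} = 12 + Q$
$m = -1626$ ($m = -591 - 1035 = -1626$)
$R{\left(p,V \right)} = 20 + 25 V p$ ($R{\left(p,V \right)} = 25 V p + 20 = 20 + 25 V p$)
$y{\left(b,Z \right)} = 1478 - 5580 b$ ($y{\left(b,Z \right)} = \left(20 + 25 \left(-8\right) 28\right) b + 1478 = \left(20 - 5600\right) b + 1478 = - 5580 b + 1478 = 1478 - 5580 b$)
$y{\left(m,n{\left(E{\left(-5,-2 \right)},4 \right)} \right)} + 4268446 = \left(1478 - -9073080\right) + 4268446 = \left(1478 + 9073080\right) + 4268446 = 9074558 + 4268446 = 13343004$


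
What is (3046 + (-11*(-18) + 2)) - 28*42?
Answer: 2070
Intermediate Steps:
(3046 + (-11*(-18) + 2)) - 28*42 = (3046 + (198 + 2)) - 1176 = (3046 + 200) - 1176 = 3246 - 1176 = 2070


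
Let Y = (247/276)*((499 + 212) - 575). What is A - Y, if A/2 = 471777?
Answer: 65096828/69 ≈ 9.4343e+5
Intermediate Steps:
A = 943554 (A = 2*471777 = 943554)
Y = 8398/69 (Y = (247*(1/276))*(711 - 575) = (247/276)*136 = 8398/69 ≈ 121.71)
A - Y = 943554 - 1*8398/69 = 943554 - 8398/69 = 65096828/69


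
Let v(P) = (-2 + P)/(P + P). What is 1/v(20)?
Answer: 20/9 ≈ 2.2222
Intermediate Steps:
v(P) = (-2 + P)/(2*P) (v(P) = (-2 + P)/((2*P)) = (-2 + P)*(1/(2*P)) = (-2 + P)/(2*P))
1/v(20) = 1/((1/2)*(-2 + 20)/20) = 1/((1/2)*(1/20)*18) = 1/(9/20) = 20/9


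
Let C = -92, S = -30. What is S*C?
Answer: 2760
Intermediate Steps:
S*C = -30*(-92) = 2760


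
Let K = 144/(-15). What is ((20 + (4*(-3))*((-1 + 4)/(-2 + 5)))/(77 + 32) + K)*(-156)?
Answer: 809952/545 ≈ 1486.2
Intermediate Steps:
K = -48/5 (K = 144*(-1/15) = -48/5 ≈ -9.6000)
((20 + (4*(-3))*((-1 + 4)/(-2 + 5)))/(77 + 32) + K)*(-156) = ((20 + (4*(-3))*((-1 + 4)/(-2 + 5)))/(77 + 32) - 48/5)*(-156) = ((20 - 36/3)/109 - 48/5)*(-156) = ((20 - 36/3)*(1/109) - 48/5)*(-156) = ((20 - 12*1)*(1/109) - 48/5)*(-156) = ((20 - 12)*(1/109) - 48/5)*(-156) = (8*(1/109) - 48/5)*(-156) = (8/109 - 48/5)*(-156) = -5192/545*(-156) = 809952/545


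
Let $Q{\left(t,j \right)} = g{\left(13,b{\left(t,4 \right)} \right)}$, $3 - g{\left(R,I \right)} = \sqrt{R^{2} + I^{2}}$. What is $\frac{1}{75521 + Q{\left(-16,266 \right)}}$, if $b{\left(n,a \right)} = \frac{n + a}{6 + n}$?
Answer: $\frac{1888100}{142596860139} + \frac{5 \sqrt{4261}}{142596860139} \approx 1.3243 \cdot 10^{-5}$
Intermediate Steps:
$b{\left(n,a \right)} = \frac{a + n}{6 + n}$
$g{\left(R,I \right)} = 3 - \sqrt{I^{2} + R^{2}}$ ($g{\left(R,I \right)} = 3 - \sqrt{R^{2} + I^{2}} = 3 - \sqrt{I^{2} + R^{2}}$)
$Q{\left(t,j \right)} = 3 - \sqrt{169 + \frac{\left(4 + t\right)^{2}}{\left(6 + t\right)^{2}}}$ ($Q{\left(t,j \right)} = 3 - \sqrt{\left(\frac{4 + t}{6 + t}\right)^{2} + 13^{2}} = 3 - \sqrt{\frac{\left(4 + t\right)^{2}}{\left(6 + t\right)^{2}} + 169} = 3 - \sqrt{169 + \frac{\left(4 + t\right)^{2}}{\left(6 + t\right)^{2}}}$)
$\frac{1}{75521 + Q{\left(-16,266 \right)}} = \frac{1}{75521 + \left(3 - \sqrt{169 + \frac{\left(4 - 16\right)^{2}}{\left(6 - 16\right)^{2}}}\right)} = \frac{1}{75521 + \left(3 - \sqrt{169 + \frac{\left(-12\right)^{2}}{100}}\right)} = \frac{1}{75521 + \left(3 - \sqrt{169 + 144 \cdot \frac{1}{100}}\right)} = \frac{1}{75521 + \left(3 - \sqrt{169 + \frac{36}{25}}\right)} = \frac{1}{75521 + \left(3 - \sqrt{\frac{4261}{25}}\right)} = \frac{1}{75521 + \left(3 - \frac{\sqrt{4261}}{5}\right)} = \frac{1}{75524 - \frac{\sqrt{4261}}{5}}$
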